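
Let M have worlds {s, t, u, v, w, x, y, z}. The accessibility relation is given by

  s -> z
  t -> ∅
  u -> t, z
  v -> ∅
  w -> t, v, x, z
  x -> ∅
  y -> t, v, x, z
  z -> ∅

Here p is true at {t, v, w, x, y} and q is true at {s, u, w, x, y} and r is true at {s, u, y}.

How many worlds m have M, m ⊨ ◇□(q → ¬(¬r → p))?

4

s: successors {z}; □(q → ¬(¬r → p)) there: z:T. ✓
t: no successors, so ◇□(q → ¬(¬r → p)) fails. ✗
u: successors {t, z}; □(q → ¬(¬r → p)) there: t:T, z:T. ✓
v: no successors, so ◇□(q → ¬(¬r → p)) fails. ✗
w: successors {t, v, x, z}; □(q → ¬(¬r → p)) there: t:T, v:T, x:T, z:T. ✓
x: no successors, so ◇□(q → ¬(¬r → p)) fails. ✗
y: successors {t, v, x, z}; □(q → ¬(¬r → p)) there: t:T, v:T, x:T, z:T. ✓
z: no successors, so ◇□(q → ¬(¬r → p)) fails. ✗
Satisfying worlds: {s, u, w, y}.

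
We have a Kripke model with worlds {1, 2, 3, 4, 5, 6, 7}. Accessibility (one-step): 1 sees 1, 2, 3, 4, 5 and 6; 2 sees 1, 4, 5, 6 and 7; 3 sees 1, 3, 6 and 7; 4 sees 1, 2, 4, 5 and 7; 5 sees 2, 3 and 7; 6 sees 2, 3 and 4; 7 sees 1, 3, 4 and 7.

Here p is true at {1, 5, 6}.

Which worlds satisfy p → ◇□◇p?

{1, 2, 3, 4, 5, 7}

1: p is T, ◇□◇p is T. ✓
2: p is F, ◇□◇p is T. ✓
3: p is F, ◇□◇p is T. ✓
4: p is F, ◇□◇p is T. ✓
5: p is T, ◇□◇p is T. ✓
6: p is T, ◇□◇p is F. ✗
7: p is F, ◇□◇p is T. ✓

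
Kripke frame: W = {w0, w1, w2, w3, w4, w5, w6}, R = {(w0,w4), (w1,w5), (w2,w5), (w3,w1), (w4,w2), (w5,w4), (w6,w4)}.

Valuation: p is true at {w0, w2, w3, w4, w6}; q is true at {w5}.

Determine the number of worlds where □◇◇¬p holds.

3

w0: successors {w4}; ◇◇¬p there: w4:T. ✓
w1: successors {w5}; ◇◇¬p there: w5:F. ✗
w2: successors {w5}; ◇◇¬p there: w5:F. ✗
w3: successors {w1}; ◇◇¬p there: w1:F. ✗
w4: successors {w2}; ◇◇¬p there: w2:F. ✗
w5: successors {w4}; ◇◇¬p there: w4:T. ✓
w6: successors {w4}; ◇◇¬p there: w4:T. ✓
Satisfying worlds: {w0, w5, w6}.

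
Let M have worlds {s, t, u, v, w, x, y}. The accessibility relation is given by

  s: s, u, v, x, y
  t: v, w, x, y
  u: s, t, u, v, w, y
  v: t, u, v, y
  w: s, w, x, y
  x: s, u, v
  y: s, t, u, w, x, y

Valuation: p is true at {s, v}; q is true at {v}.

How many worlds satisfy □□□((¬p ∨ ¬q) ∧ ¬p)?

s: successors {s, u, v, x, y}; □□((¬p ∨ ¬q) ∧ ¬p) there: s:F, u:F, v:F, x:F, y:F. ✗
t: successors {v, w, x, y}; □□((¬p ∨ ¬q) ∧ ¬p) there: v:F, w:F, x:F, y:F. ✗
u: successors {s, t, u, v, w, y}; □□((¬p ∨ ¬q) ∧ ¬p) there: s:F, t:F, u:F, v:F, w:F, y:F. ✗
v: successors {t, u, v, y}; □□((¬p ∨ ¬q) ∧ ¬p) there: t:F, u:F, v:F, y:F. ✗
w: successors {s, w, x, y}; □□((¬p ∨ ¬q) ∧ ¬p) there: s:F, w:F, x:F, y:F. ✗
x: successors {s, u, v}; □□((¬p ∨ ¬q) ∧ ¬p) there: s:F, u:F, v:F. ✗
y: successors {s, t, u, w, x, y}; □□((¬p ∨ ¬q) ∧ ¬p) there: s:F, t:F, u:F, w:F, x:F, y:F. ✗
Satisfying worlds: ∅.

0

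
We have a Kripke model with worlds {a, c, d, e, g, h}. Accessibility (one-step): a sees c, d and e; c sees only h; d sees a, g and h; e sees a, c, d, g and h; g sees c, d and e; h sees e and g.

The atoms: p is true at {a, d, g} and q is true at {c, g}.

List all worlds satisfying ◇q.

a: successors {c, d, e}; q there: c:T, d:F, e:F. ✓
c: successors {h}; q there: h:F. ✗
d: successors {a, g, h}; q there: a:F, g:T, h:F. ✓
e: successors {a, c, d, g, h}; q there: a:F, c:T, d:F, g:T, h:F. ✓
g: successors {c, d, e}; q there: c:T, d:F, e:F. ✓
h: successors {e, g}; q there: e:F, g:T. ✓

{a, d, e, g, h}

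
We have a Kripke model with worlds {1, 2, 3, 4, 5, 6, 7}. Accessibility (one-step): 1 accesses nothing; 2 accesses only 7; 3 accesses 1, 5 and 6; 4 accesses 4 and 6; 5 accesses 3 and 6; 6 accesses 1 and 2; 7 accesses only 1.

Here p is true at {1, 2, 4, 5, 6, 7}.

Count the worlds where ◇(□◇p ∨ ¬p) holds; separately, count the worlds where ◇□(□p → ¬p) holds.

For ◇(□◇p ∨ ¬p):
1: no successors, so ◇(□◇p ∨ ¬p) fails. ✗
2: successors {7}; □◇p ∨ ¬p there: 7:F. ✗
3: successors {1, 5, 6}; □◇p ∨ ¬p there: 1:T, 5:T, 6:F. ✓
4: successors {4, 6}; □◇p ∨ ¬p there: 4:T, 6:F. ✓
5: successors {3, 6}; □◇p ∨ ¬p there: 3:T, 6:F. ✓
6: successors {1, 2}; □◇p ∨ ¬p there: 1:T, 2:T. ✓
7: successors {1}; □◇p ∨ ¬p there: 1:T. ✓
— 5 worlds.
For ◇□(□p → ¬p):
1: no successors, so ◇□(□p → ¬p) fails. ✗
2: successors {7}; □(□p → ¬p) there: 7:F. ✗
3: successors {1, 5, 6}; □(□p → ¬p) there: 1:T, 5:F, 6:F. ✓
4: successors {4, 6}; □(□p → ¬p) there: 4:F, 6:F. ✗
5: successors {3, 6}; □(□p → ¬p) there: 3:F, 6:F. ✗
6: successors {1, 2}; □(□p → ¬p) there: 1:T, 2:F. ✓
7: successors {1}; □(□p → ¬p) there: 1:T. ✓
— 3 worlds.

5 and 3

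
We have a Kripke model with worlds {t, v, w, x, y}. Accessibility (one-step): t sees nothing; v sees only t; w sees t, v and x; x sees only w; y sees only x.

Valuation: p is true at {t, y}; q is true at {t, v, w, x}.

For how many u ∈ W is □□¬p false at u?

t: no successors, so □□¬p holds vacuously. ✓
v: successors {t}; □¬p there: t:T. ✓
w: successors {t, v, x}; □¬p there: t:T, v:F, x:T. ✗
x: successors {w}; □¬p there: w:F. ✗
y: successors {x}; □¬p there: x:T. ✓
Satisfying worlds: {t, v, y}.
So □□¬p fails at the other 2 worlds.

2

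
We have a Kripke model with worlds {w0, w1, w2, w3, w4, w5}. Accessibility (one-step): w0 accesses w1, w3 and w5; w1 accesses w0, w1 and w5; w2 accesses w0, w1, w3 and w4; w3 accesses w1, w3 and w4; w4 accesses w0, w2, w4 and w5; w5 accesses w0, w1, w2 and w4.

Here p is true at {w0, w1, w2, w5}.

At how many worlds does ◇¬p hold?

5

w0: successors {w1, w3, w5}; ¬p there: w1:F, w3:T, w5:F. ✓
w1: successors {w0, w1, w5}; ¬p there: w0:F, w1:F, w5:F. ✗
w2: successors {w0, w1, w3, w4}; ¬p there: w0:F, w1:F, w3:T, w4:T. ✓
w3: successors {w1, w3, w4}; ¬p there: w1:F, w3:T, w4:T. ✓
w4: successors {w0, w2, w4, w5}; ¬p there: w0:F, w2:F, w4:T, w5:F. ✓
w5: successors {w0, w1, w2, w4}; ¬p there: w0:F, w1:F, w2:F, w4:T. ✓
Satisfying worlds: {w0, w2, w3, w4, w5}.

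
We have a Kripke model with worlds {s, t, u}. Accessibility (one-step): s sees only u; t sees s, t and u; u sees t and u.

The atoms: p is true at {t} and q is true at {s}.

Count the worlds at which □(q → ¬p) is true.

s: successors {u}; q → ¬p there: u:T. ✓
t: successors {s, t, u}; q → ¬p there: s:T, t:T, u:T. ✓
u: successors {t, u}; q → ¬p there: t:T, u:T. ✓
Satisfying worlds: {s, t, u}.

3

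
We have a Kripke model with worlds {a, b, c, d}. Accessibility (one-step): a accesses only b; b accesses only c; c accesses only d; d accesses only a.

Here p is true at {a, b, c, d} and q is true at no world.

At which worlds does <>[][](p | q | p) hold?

{a, b, c, d}

a: successors {b}; [][](p | q | p) there: b:T. ✓
b: successors {c}; [][](p | q | p) there: c:T. ✓
c: successors {d}; [][](p | q | p) there: d:T. ✓
d: successors {a}; [][](p | q | p) there: a:T. ✓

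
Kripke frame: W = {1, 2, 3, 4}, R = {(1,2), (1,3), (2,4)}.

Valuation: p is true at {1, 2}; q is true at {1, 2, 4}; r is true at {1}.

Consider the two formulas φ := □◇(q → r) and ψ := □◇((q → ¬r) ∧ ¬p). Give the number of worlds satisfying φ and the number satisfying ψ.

For □◇(q → r):
1: successors {2, 3}; ◇(q → r) there: 2:F, 3:F. ✗
2: successors {4}; ◇(q → r) there: 4:F. ✗
3: no successors, so □◇(q → r) holds vacuously. ✓
4: no successors, so □◇(q → r) holds vacuously. ✓
— 2 worlds.
For □◇((q → ¬r) ∧ ¬p):
1: successors {2, 3}; ◇((q → ¬r) ∧ ¬p) there: 2:T, 3:F. ✗
2: successors {4}; ◇((q → ¬r) ∧ ¬p) there: 4:F. ✗
3: no successors, so □◇((q → ¬r) ∧ ¬p) holds vacuously. ✓
4: no successors, so □◇((q → ¬r) ∧ ¬p) holds vacuously. ✓
— 2 worlds.

2 and 2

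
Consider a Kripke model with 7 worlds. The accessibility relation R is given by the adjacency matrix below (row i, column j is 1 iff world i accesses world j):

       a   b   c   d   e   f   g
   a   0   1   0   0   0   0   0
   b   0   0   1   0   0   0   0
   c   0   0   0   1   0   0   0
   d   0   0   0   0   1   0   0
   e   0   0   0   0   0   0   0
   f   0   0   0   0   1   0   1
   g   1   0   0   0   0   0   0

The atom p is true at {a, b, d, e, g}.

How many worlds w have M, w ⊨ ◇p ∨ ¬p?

5

a: ◇p is T, ¬p is F. ✓
b: ◇p is F, ¬p is F. ✗
c: ◇p is T, ¬p is T. ✓
d: ◇p is T, ¬p is F. ✓
e: ◇p is F, ¬p is F. ✗
f: ◇p is T, ¬p is T. ✓
g: ◇p is T, ¬p is F. ✓
Satisfying worlds: {a, c, d, f, g}.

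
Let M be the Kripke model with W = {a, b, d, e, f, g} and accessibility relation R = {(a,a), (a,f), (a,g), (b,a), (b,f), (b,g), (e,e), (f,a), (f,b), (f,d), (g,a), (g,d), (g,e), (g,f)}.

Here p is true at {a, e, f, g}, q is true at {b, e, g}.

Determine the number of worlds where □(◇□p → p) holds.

a: successors {a, f, g}; ◇□p → p there: a:T, f:T, g:T. ✓
b: successors {a, f, g}; ◇□p → p there: a:T, f:T, g:T. ✓
d: no successors, so □(◇□p → p) holds vacuously. ✓
e: successors {e}; ◇□p → p there: e:T. ✓
f: successors {a, b, d}; ◇□p → p there: a:T, b:F, d:T. ✗
g: successors {a, d, e, f}; ◇□p → p there: a:T, d:T, e:T, f:T. ✓
Satisfying worlds: {a, b, d, e, g}.

5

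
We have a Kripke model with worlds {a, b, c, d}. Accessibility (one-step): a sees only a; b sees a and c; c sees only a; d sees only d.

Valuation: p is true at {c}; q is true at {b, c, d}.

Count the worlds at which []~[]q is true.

a: successors {a}; ~[]q there: a:T. ✓
b: successors {a, c}; ~[]q there: a:T, c:T. ✓
c: successors {a}; ~[]q there: a:T. ✓
d: successors {d}; ~[]q there: d:F. ✗
Satisfying worlds: {a, b, c}.

3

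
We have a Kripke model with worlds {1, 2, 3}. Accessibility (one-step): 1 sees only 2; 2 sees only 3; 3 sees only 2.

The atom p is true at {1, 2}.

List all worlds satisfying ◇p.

1: successors {2}; p there: 2:T. ✓
2: successors {3}; p there: 3:F. ✗
3: successors {2}; p there: 2:T. ✓

{1, 3}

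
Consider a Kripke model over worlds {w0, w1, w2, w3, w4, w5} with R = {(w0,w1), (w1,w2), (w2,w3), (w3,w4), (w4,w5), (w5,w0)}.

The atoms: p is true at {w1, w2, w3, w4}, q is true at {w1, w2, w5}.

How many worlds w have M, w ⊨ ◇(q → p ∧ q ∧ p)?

w0: successors {w1}; q → p ∧ q ∧ p there: w1:T. ✓
w1: successors {w2}; q → p ∧ q ∧ p there: w2:T. ✓
w2: successors {w3}; q → p ∧ q ∧ p there: w3:T. ✓
w3: successors {w4}; q → p ∧ q ∧ p there: w4:T. ✓
w4: successors {w5}; q → p ∧ q ∧ p there: w5:F. ✗
w5: successors {w0}; q → p ∧ q ∧ p there: w0:T. ✓
Satisfying worlds: {w0, w1, w2, w3, w5}.

5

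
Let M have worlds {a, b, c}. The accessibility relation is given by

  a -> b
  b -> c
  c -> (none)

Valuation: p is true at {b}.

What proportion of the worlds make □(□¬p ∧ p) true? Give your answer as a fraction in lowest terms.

2/3

a: successors {b}; □¬p ∧ p there: b:T. ✓
b: successors {c}; □¬p ∧ p there: c:F. ✗
c: no successors, so □(□¬p ∧ p) holds vacuously. ✓
That's 2 of 3 worlds, so 2/3.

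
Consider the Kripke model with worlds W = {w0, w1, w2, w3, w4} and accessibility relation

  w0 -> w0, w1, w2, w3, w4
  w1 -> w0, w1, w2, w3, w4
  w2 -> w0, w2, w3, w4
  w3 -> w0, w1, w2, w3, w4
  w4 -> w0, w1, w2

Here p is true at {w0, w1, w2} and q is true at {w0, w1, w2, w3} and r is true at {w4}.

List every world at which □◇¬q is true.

{w4}

w0: successors {w0, w1, w2, w3, w4}; ◇¬q there: w0:T, w1:T, w2:T, w3:T, w4:F. ✗
w1: successors {w0, w1, w2, w3, w4}; ◇¬q there: w0:T, w1:T, w2:T, w3:T, w4:F. ✗
w2: successors {w0, w2, w3, w4}; ◇¬q there: w0:T, w2:T, w3:T, w4:F. ✗
w3: successors {w0, w1, w2, w3, w4}; ◇¬q there: w0:T, w1:T, w2:T, w3:T, w4:F. ✗
w4: successors {w0, w1, w2}; ◇¬q there: w0:T, w1:T, w2:T. ✓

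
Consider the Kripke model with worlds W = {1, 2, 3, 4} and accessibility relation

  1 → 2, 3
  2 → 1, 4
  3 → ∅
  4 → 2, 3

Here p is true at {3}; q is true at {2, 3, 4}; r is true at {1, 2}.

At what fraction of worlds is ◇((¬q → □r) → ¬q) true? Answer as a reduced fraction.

1: successors {2, 3}; (¬q → □r) → ¬q there: 2:F, 3:F. ✗
2: successors {1, 4}; (¬q → □r) → ¬q there: 1:T, 4:F. ✓
3: no successors, so ◇((¬q → □r) → ¬q) fails. ✗
4: successors {2, 3}; (¬q → □r) → ¬q there: 2:F, 3:F. ✗
That's 1 of 4 worlds, so 1/4.

1/4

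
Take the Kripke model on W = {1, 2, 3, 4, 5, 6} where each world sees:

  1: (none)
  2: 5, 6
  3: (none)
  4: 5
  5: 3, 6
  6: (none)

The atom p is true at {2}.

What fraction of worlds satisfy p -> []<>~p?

1: p is F, []<>~p is T. ✓
2: p is T, []<>~p is F. ✗
3: p is F, []<>~p is T. ✓
4: p is F, []<>~p is T. ✓
5: p is F, []<>~p is F. ✓
6: p is F, []<>~p is T. ✓
That's 5 of 6 worlds, so 5/6.

5/6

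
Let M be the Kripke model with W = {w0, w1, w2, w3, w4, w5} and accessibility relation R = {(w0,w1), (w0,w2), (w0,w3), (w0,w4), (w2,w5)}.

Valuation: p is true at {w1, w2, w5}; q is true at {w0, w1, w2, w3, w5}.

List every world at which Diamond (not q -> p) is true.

w0: successors {w1, w2, w3, w4}; not q -> p there: w1:T, w2:T, w3:T, w4:F. ✓
w1: no successors, so Diamond (not q -> p) fails. ✗
w2: successors {w5}; not q -> p there: w5:T. ✓
w3: no successors, so Diamond (not q -> p) fails. ✗
w4: no successors, so Diamond (not q -> p) fails. ✗
w5: no successors, so Diamond (not q -> p) fails. ✗

{w0, w2}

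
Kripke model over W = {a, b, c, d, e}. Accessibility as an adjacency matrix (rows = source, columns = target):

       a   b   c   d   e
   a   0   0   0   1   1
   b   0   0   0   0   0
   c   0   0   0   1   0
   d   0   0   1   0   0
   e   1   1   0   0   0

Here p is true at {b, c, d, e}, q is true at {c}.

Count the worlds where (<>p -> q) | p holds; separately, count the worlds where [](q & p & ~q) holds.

For (<>p -> q) | p:
a: <>p -> q is F, p is F. ✗
b: <>p -> q is T, p is T. ✓
c: <>p -> q is T, p is T. ✓
d: <>p -> q is F, p is T. ✓
e: <>p -> q is F, p is T. ✓
— 4 worlds.
For [](q & p & ~q):
a: successors {d, e}; q & p & ~q there: d:F, e:F. ✗
b: no successors, so [](q & p & ~q) holds vacuously. ✓
c: successors {d}; q & p & ~q there: d:F. ✗
d: successors {c}; q & p & ~q there: c:F. ✗
e: successors {a, b}; q & p & ~q there: a:F, b:F. ✗
— 1 world.

4 and 1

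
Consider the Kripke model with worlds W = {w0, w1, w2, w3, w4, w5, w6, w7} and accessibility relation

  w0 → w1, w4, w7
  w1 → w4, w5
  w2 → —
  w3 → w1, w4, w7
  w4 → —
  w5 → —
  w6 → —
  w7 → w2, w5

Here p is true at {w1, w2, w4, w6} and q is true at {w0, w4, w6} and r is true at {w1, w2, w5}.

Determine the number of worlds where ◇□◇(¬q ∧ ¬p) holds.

w0: successors {w1, w4, w7}; □◇(¬q ∧ ¬p) there: w1:F, w4:T, w7:F. ✓
w1: successors {w4, w5}; □◇(¬q ∧ ¬p) there: w4:T, w5:T. ✓
w2: no successors, so ◇□◇(¬q ∧ ¬p) fails. ✗
w3: successors {w1, w4, w7}; □◇(¬q ∧ ¬p) there: w1:F, w4:T, w7:F. ✓
w4: no successors, so ◇□◇(¬q ∧ ¬p) fails. ✗
w5: no successors, so ◇□◇(¬q ∧ ¬p) fails. ✗
w6: no successors, so ◇□◇(¬q ∧ ¬p) fails. ✗
w7: successors {w2, w5}; □◇(¬q ∧ ¬p) there: w2:T, w5:T. ✓
Satisfying worlds: {w0, w1, w3, w7}.

4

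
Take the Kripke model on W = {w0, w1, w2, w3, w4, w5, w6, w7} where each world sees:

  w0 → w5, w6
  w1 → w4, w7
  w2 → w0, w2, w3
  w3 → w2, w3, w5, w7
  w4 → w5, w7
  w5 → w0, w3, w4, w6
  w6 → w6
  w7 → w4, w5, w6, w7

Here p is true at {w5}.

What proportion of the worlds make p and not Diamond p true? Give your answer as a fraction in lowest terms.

1/8

w0: p is F, not Diamond p is F. ✗
w1: p is F, not Diamond p is T. ✗
w2: p is F, not Diamond p is T. ✗
w3: p is F, not Diamond p is F. ✗
w4: p is F, not Diamond p is F. ✗
w5: p is T, not Diamond p is T. ✓
w6: p is F, not Diamond p is T. ✗
w7: p is F, not Diamond p is F. ✗
That's 1 of 8 worlds, so 1/8.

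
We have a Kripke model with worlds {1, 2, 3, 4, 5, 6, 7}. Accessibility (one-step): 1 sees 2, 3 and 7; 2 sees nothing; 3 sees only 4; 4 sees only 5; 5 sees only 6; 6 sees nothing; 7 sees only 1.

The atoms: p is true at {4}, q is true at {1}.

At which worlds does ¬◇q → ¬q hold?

1: ¬◇q is T, ¬q is F. ✗
2: ¬◇q is T, ¬q is T. ✓
3: ¬◇q is T, ¬q is T. ✓
4: ¬◇q is T, ¬q is T. ✓
5: ¬◇q is T, ¬q is T. ✓
6: ¬◇q is T, ¬q is T. ✓
7: ¬◇q is F, ¬q is T. ✓

{2, 3, 4, 5, 6, 7}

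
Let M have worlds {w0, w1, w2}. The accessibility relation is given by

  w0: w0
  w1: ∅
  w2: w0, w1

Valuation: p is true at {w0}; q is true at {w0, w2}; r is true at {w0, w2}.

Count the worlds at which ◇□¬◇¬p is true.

w0: successors {w0}; □¬◇¬p there: w0:T. ✓
w1: no successors, so ◇□¬◇¬p fails. ✗
w2: successors {w0, w1}; □¬◇¬p there: w0:T, w1:T. ✓
Satisfying worlds: {w0, w2}.

2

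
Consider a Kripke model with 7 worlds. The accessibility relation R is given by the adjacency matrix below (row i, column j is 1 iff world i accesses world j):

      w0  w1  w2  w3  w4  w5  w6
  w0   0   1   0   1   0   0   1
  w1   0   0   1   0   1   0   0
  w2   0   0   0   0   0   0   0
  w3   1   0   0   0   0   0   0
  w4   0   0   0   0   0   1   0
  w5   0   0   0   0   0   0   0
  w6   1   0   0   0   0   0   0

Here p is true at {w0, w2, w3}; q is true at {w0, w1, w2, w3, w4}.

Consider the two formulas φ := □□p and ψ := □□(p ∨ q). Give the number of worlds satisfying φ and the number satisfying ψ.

For □□p:
w0: successors {w1, w3, w6}; □p there: w1:F, w3:T, w6:T. ✗
w1: successors {w2, w4}; □p there: w2:T, w4:F. ✗
w2: no successors, so □□p holds vacuously. ✓
w3: successors {w0}; □p there: w0:F. ✗
w4: successors {w5}; □p there: w5:T. ✓
w5: no successors, so □□p holds vacuously. ✓
w6: successors {w0}; □p there: w0:F. ✗
— 3 worlds.
For □□(p ∨ q):
w0: successors {w1, w3, w6}; □(p ∨ q) there: w1:T, w3:T, w6:T. ✓
w1: successors {w2, w4}; □(p ∨ q) there: w2:T, w4:F. ✗
w2: no successors, so □□(p ∨ q) holds vacuously. ✓
w3: successors {w0}; □(p ∨ q) there: w0:F. ✗
w4: successors {w5}; □(p ∨ q) there: w5:T. ✓
w5: no successors, so □□(p ∨ q) holds vacuously. ✓
w6: successors {w0}; □(p ∨ q) there: w0:F. ✗
— 4 worlds.

3 and 4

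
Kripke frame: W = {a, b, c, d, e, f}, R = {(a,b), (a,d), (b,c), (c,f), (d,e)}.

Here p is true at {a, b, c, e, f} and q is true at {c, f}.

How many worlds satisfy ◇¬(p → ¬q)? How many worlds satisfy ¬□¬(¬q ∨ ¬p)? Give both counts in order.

2 and 2

For ◇¬(p → ¬q):
a: successors {b, d}; ¬(p → ¬q) there: b:F, d:F. ✗
b: successors {c}; ¬(p → ¬q) there: c:T. ✓
c: successors {f}; ¬(p → ¬q) there: f:T. ✓
d: successors {e}; ¬(p → ¬q) there: e:F. ✗
e: no successors, so ◇¬(p → ¬q) fails. ✗
f: no successors, so ◇¬(p → ¬q) fails. ✗
— 2 worlds.
For ¬□¬(¬q ∨ ¬p):
a: □¬(¬q ∨ ¬p) is F. ✓
b: □¬(¬q ∨ ¬p) is T. ✗
c: □¬(¬q ∨ ¬p) is T. ✗
d: □¬(¬q ∨ ¬p) is F. ✓
e: □¬(¬q ∨ ¬p) is T. ✗
f: □¬(¬q ∨ ¬p) is T. ✗
— 2 worlds.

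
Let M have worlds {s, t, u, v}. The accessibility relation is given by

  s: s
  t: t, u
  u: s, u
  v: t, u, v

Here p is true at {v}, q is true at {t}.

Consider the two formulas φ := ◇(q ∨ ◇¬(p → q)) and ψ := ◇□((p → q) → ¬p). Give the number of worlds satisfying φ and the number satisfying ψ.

For ◇(q ∨ ◇¬(p → q)):
s: successors {s}; q ∨ ◇¬(p → q) there: s:F. ✗
t: successors {t, u}; q ∨ ◇¬(p → q) there: t:T, u:F. ✓
u: successors {s, u}; q ∨ ◇¬(p → q) there: s:F, u:F. ✗
v: successors {t, u, v}; q ∨ ◇¬(p → q) there: t:T, u:F, v:T. ✓
— 2 worlds.
For ◇□((p → q) → ¬p):
s: successors {s}; □((p → q) → ¬p) there: s:T. ✓
t: successors {t, u}; □((p → q) → ¬p) there: t:T, u:T. ✓
u: successors {s, u}; □((p → q) → ¬p) there: s:T, u:T. ✓
v: successors {t, u, v}; □((p → q) → ¬p) there: t:T, u:T, v:T. ✓
— 4 worlds.

2 and 4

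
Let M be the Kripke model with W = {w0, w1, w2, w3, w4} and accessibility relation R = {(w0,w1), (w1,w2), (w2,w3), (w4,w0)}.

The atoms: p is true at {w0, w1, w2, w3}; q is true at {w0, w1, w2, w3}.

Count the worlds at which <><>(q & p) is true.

3

w0: successors {w1}; <>(q & p) there: w1:T. ✓
w1: successors {w2}; <>(q & p) there: w2:T. ✓
w2: successors {w3}; <>(q & p) there: w3:F. ✗
w3: no successors, so <><>(q & p) fails. ✗
w4: successors {w0}; <>(q & p) there: w0:T. ✓
Satisfying worlds: {w0, w1, w4}.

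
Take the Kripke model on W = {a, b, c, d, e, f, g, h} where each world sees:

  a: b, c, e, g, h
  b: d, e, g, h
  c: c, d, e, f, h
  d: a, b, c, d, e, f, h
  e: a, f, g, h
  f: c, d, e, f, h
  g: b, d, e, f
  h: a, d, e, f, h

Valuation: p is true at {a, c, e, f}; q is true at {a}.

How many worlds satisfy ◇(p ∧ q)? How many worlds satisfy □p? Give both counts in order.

3 and 0

For ◇(p ∧ q):
a: successors {b, c, e, g, h}; p ∧ q there: b:F, c:F, e:F, g:F, h:F. ✗
b: successors {d, e, g, h}; p ∧ q there: d:F, e:F, g:F, h:F. ✗
c: successors {c, d, e, f, h}; p ∧ q there: c:F, d:F, e:F, f:F, h:F. ✗
d: successors {a, b, c, d, e, f, h}; p ∧ q there: a:T, b:F, c:F, d:F, e:F, f:F, h:F. ✓
e: successors {a, f, g, h}; p ∧ q there: a:T, f:F, g:F, h:F. ✓
f: successors {c, d, e, f, h}; p ∧ q there: c:F, d:F, e:F, f:F, h:F. ✗
g: successors {b, d, e, f}; p ∧ q there: b:F, d:F, e:F, f:F. ✗
h: successors {a, d, e, f, h}; p ∧ q there: a:T, d:F, e:F, f:F, h:F. ✓
— 3 worlds.
For □p:
a: successors {b, c, e, g, h}; p there: b:F, c:T, e:T, g:F, h:F. ✗
b: successors {d, e, g, h}; p there: d:F, e:T, g:F, h:F. ✗
c: successors {c, d, e, f, h}; p there: c:T, d:F, e:T, f:T, h:F. ✗
d: successors {a, b, c, d, e, f, h}; p there: a:T, b:F, c:T, d:F, e:T, f:T, h:F. ✗
e: successors {a, f, g, h}; p there: a:T, f:T, g:F, h:F. ✗
f: successors {c, d, e, f, h}; p there: c:T, d:F, e:T, f:T, h:F. ✗
g: successors {b, d, e, f}; p there: b:F, d:F, e:T, f:T. ✗
h: successors {a, d, e, f, h}; p there: a:T, d:F, e:T, f:T, h:F. ✗
— 0 worlds.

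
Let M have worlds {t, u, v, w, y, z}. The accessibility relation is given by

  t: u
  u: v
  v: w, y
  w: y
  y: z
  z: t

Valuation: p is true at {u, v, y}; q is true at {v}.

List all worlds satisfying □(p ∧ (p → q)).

{u}

t: successors {u}; p ∧ (p → q) there: u:F. ✗
u: successors {v}; p ∧ (p → q) there: v:T. ✓
v: successors {w, y}; p ∧ (p → q) there: w:F, y:F. ✗
w: successors {y}; p ∧ (p → q) there: y:F. ✗
y: successors {z}; p ∧ (p → q) there: z:F. ✗
z: successors {t}; p ∧ (p → q) there: t:F. ✗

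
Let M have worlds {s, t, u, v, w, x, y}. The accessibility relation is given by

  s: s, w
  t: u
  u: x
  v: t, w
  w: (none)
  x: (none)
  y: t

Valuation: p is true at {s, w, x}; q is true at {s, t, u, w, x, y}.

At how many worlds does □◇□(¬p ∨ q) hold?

4

s: successors {s, w}; ◇□(¬p ∨ q) there: s:T, w:F. ✗
t: successors {u}; ◇□(¬p ∨ q) there: u:T. ✓
u: successors {x}; ◇□(¬p ∨ q) there: x:F. ✗
v: successors {t, w}; ◇□(¬p ∨ q) there: t:T, w:F. ✗
w: no successors, so □◇□(¬p ∨ q) holds vacuously. ✓
x: no successors, so □◇□(¬p ∨ q) holds vacuously. ✓
y: successors {t}; ◇□(¬p ∨ q) there: t:T. ✓
Satisfying worlds: {t, w, x, y}.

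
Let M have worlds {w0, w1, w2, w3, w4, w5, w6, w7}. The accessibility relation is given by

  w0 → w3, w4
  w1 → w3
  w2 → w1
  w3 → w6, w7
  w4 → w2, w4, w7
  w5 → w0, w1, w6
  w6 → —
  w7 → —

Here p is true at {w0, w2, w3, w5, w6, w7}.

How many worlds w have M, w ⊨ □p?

w0: successors {w3, w4}; p there: w3:T, w4:F. ✗
w1: successors {w3}; p there: w3:T. ✓
w2: successors {w1}; p there: w1:F. ✗
w3: successors {w6, w7}; p there: w6:T, w7:T. ✓
w4: successors {w2, w4, w7}; p there: w2:T, w4:F, w7:T. ✗
w5: successors {w0, w1, w6}; p there: w0:T, w1:F, w6:T. ✗
w6: no successors, so □p holds vacuously. ✓
w7: no successors, so □p holds vacuously. ✓
Satisfying worlds: {w1, w3, w6, w7}.

4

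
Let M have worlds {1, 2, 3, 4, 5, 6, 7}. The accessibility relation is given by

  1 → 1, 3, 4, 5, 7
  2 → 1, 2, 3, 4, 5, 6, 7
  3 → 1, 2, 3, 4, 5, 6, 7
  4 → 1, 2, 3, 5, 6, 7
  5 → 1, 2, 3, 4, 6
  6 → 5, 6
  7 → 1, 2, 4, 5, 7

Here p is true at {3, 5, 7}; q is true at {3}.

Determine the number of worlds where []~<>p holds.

0

1: successors {1, 3, 4, 5, 7}; ~<>p there: 1:F, 3:F, 4:F, 5:F, 7:F. ✗
2: successors {1, 2, 3, 4, 5, 6, 7}; ~<>p there: 1:F, 2:F, 3:F, 4:F, 5:F, 6:F, 7:F. ✗
3: successors {1, 2, 3, 4, 5, 6, 7}; ~<>p there: 1:F, 2:F, 3:F, 4:F, 5:F, 6:F, 7:F. ✗
4: successors {1, 2, 3, 5, 6, 7}; ~<>p there: 1:F, 2:F, 3:F, 5:F, 6:F, 7:F. ✗
5: successors {1, 2, 3, 4, 6}; ~<>p there: 1:F, 2:F, 3:F, 4:F, 6:F. ✗
6: successors {5, 6}; ~<>p there: 5:F, 6:F. ✗
7: successors {1, 2, 4, 5, 7}; ~<>p there: 1:F, 2:F, 4:F, 5:F, 7:F. ✗
Satisfying worlds: ∅.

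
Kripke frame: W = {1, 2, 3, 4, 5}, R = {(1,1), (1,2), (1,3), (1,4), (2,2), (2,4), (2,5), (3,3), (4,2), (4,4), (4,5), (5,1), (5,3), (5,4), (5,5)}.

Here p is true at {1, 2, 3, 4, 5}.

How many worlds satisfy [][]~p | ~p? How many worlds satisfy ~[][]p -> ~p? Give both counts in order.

0 and 5

For [][]~p | ~p:
1: [][]~p is F, ~p is F. ✗
2: [][]~p is F, ~p is F. ✗
3: [][]~p is F, ~p is F. ✗
4: [][]~p is F, ~p is F. ✗
5: [][]~p is F, ~p is F. ✗
— 0 worlds.
For ~[][]p -> ~p:
1: ~[][]p is F, ~p is F. ✓
2: ~[][]p is F, ~p is F. ✓
3: ~[][]p is F, ~p is F. ✓
4: ~[][]p is F, ~p is F. ✓
5: ~[][]p is F, ~p is F. ✓
— 5 worlds.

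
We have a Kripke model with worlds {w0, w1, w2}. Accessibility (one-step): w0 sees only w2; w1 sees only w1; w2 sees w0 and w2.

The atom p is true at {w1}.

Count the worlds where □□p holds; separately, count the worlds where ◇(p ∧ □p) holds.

For □□p:
w0: successors {w2}; □p there: w2:F. ✗
w1: successors {w1}; □p there: w1:T. ✓
w2: successors {w0, w2}; □p there: w0:F, w2:F. ✗
— 1 world.
For ◇(p ∧ □p):
w0: successors {w2}; p ∧ □p there: w2:F. ✗
w1: successors {w1}; p ∧ □p there: w1:T. ✓
w2: successors {w0, w2}; p ∧ □p there: w0:F, w2:F. ✗
— 1 world.

1 and 1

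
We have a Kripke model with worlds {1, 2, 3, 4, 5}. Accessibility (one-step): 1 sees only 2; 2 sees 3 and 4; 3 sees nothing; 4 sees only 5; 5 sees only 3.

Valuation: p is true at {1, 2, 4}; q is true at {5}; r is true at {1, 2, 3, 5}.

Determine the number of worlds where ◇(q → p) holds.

1: successors {2}; q → p there: 2:T. ✓
2: successors {3, 4}; q → p there: 3:T, 4:T. ✓
3: no successors, so ◇(q → p) fails. ✗
4: successors {5}; q → p there: 5:F. ✗
5: successors {3}; q → p there: 3:T. ✓
Satisfying worlds: {1, 2, 5}.

3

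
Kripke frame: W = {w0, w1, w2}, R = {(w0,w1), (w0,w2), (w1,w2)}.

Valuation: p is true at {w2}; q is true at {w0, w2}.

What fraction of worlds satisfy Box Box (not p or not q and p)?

2/3

w0: successors {w1, w2}; Box (not p or not q and p) there: w1:F, w2:T. ✗
w1: successors {w2}; Box (not p or not q and p) there: w2:T. ✓
w2: no successors, so Box Box (not p or not q and p) holds vacuously. ✓
That's 2 of 3 worlds, so 2/3.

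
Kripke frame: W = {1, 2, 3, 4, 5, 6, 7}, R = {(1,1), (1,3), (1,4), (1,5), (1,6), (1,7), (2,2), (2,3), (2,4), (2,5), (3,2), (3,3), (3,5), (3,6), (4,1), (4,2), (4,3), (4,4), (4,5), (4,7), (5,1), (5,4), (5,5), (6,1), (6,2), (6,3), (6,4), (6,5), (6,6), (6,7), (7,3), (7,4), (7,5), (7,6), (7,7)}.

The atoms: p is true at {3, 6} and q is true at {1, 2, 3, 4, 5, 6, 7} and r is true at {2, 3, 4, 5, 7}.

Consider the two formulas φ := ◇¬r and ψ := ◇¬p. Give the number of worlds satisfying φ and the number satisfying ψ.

6 and 7

For ◇¬r:
1: successors {1, 3, 4, 5, 6, 7}; ¬r there: 1:T, 3:F, 4:F, 5:F, 6:T, 7:F. ✓
2: successors {2, 3, 4, 5}; ¬r there: 2:F, 3:F, 4:F, 5:F. ✗
3: successors {2, 3, 5, 6}; ¬r there: 2:F, 3:F, 5:F, 6:T. ✓
4: successors {1, 2, 3, 4, 5, 7}; ¬r there: 1:T, 2:F, 3:F, 4:F, 5:F, 7:F. ✓
5: successors {1, 4, 5}; ¬r there: 1:T, 4:F, 5:F. ✓
6: successors {1, 2, 3, 4, 5, 6, 7}; ¬r there: 1:T, 2:F, 3:F, 4:F, 5:F, 6:T, 7:F. ✓
7: successors {3, 4, 5, 6, 7}; ¬r there: 3:F, 4:F, 5:F, 6:T, 7:F. ✓
— 6 worlds.
For ◇¬p:
1: successors {1, 3, 4, 5, 6, 7}; ¬p there: 1:T, 3:F, 4:T, 5:T, 6:F, 7:T. ✓
2: successors {2, 3, 4, 5}; ¬p there: 2:T, 3:F, 4:T, 5:T. ✓
3: successors {2, 3, 5, 6}; ¬p there: 2:T, 3:F, 5:T, 6:F. ✓
4: successors {1, 2, 3, 4, 5, 7}; ¬p there: 1:T, 2:T, 3:F, 4:T, 5:T, 7:T. ✓
5: successors {1, 4, 5}; ¬p there: 1:T, 4:T, 5:T. ✓
6: successors {1, 2, 3, 4, 5, 6, 7}; ¬p there: 1:T, 2:T, 3:F, 4:T, 5:T, 6:F, 7:T. ✓
7: successors {3, 4, 5, 6, 7}; ¬p there: 3:F, 4:T, 5:T, 6:F, 7:T. ✓
— 7 worlds.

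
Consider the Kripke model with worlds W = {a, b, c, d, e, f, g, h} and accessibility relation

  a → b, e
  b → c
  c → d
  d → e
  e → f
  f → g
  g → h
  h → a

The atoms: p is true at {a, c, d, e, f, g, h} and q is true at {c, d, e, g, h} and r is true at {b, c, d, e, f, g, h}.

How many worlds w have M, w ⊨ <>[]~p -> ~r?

a: <>[]~p is F, ~r is T. ✓
b: <>[]~p is F, ~r is F. ✓
c: <>[]~p is F, ~r is F. ✓
d: <>[]~p is F, ~r is F. ✓
e: <>[]~p is F, ~r is F. ✓
f: <>[]~p is F, ~r is F. ✓
g: <>[]~p is F, ~r is F. ✓
h: <>[]~p is F, ~r is F. ✓
Satisfying worlds: {a, b, c, d, e, f, g, h}.

8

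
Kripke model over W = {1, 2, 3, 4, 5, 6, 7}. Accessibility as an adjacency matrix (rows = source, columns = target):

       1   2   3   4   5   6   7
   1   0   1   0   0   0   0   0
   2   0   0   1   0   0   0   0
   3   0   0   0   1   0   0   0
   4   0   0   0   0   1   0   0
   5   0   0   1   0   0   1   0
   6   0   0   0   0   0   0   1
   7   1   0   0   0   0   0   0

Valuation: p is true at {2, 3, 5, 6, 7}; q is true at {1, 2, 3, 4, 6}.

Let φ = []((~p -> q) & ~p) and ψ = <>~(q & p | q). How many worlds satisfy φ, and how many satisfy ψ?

For []((~p -> q) & ~p):
1: successors {2}; (~p -> q) & ~p there: 2:F. ✗
2: successors {3}; (~p -> q) & ~p there: 3:F. ✗
3: successors {4}; (~p -> q) & ~p there: 4:T. ✓
4: successors {5}; (~p -> q) & ~p there: 5:F. ✗
5: successors {3, 6}; (~p -> q) & ~p there: 3:F, 6:F. ✗
6: successors {7}; (~p -> q) & ~p there: 7:F. ✗
7: successors {1}; (~p -> q) & ~p there: 1:T. ✓
— 2 worlds.
For <>~(q & p | q):
1: successors {2}; ~(q & p | q) there: 2:F. ✗
2: successors {3}; ~(q & p | q) there: 3:F. ✗
3: successors {4}; ~(q & p | q) there: 4:F. ✗
4: successors {5}; ~(q & p | q) there: 5:T. ✓
5: successors {3, 6}; ~(q & p | q) there: 3:F, 6:F. ✗
6: successors {7}; ~(q & p | q) there: 7:T. ✓
7: successors {1}; ~(q & p | q) there: 1:F. ✗
— 2 worlds.

2 and 2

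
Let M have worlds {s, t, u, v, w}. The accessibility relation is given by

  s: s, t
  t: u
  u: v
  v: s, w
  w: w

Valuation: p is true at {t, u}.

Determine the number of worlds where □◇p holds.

s: successors {s, t}; ◇p there: s:T, t:T. ✓
t: successors {u}; ◇p there: u:F. ✗
u: successors {v}; ◇p there: v:F. ✗
v: successors {s, w}; ◇p there: s:T, w:F. ✗
w: successors {w}; ◇p there: w:F. ✗
Satisfying worlds: {s}.

1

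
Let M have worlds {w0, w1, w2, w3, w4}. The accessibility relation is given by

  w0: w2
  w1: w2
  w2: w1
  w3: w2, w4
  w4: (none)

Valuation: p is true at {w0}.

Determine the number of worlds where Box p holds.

1

w0: successors {w2}; p there: w2:F. ✗
w1: successors {w2}; p there: w2:F. ✗
w2: successors {w1}; p there: w1:F. ✗
w3: successors {w2, w4}; p there: w2:F, w4:F. ✗
w4: no successors, so Box p holds vacuously. ✓
Satisfying worlds: {w4}.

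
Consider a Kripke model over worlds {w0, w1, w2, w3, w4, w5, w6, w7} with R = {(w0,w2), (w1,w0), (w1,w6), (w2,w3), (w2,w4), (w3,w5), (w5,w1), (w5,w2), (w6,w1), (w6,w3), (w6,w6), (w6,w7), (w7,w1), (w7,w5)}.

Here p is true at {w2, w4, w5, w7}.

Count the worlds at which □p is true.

3

w0: successors {w2}; p there: w2:T. ✓
w1: successors {w0, w6}; p there: w0:F, w6:F. ✗
w2: successors {w3, w4}; p there: w3:F, w4:T. ✗
w3: successors {w5}; p there: w5:T. ✓
w4: no successors, so □p holds vacuously. ✓
w5: successors {w1, w2}; p there: w1:F, w2:T. ✗
w6: successors {w1, w3, w6, w7}; p there: w1:F, w3:F, w6:F, w7:T. ✗
w7: successors {w1, w5}; p there: w1:F, w5:T. ✗
Satisfying worlds: {w0, w3, w4}.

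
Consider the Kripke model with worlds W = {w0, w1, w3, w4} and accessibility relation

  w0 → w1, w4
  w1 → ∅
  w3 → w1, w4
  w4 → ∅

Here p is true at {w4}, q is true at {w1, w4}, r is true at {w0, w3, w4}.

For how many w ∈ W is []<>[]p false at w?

2

w0: successors {w1, w4}; <>[]p there: w1:F, w4:F. ✗
w1: no successors, so []<>[]p holds vacuously. ✓
w3: successors {w1, w4}; <>[]p there: w1:F, w4:F. ✗
w4: no successors, so []<>[]p holds vacuously. ✓
Satisfying worlds: {w1, w4}.
So []<>[]p fails at the other 2 worlds.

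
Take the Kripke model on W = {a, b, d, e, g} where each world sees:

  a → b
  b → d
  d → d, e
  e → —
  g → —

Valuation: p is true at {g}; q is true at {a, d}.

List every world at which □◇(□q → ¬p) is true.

a: successors {b}; ◇(□q → ¬p) there: b:T. ✓
b: successors {d}; ◇(□q → ¬p) there: d:T. ✓
d: successors {d, e}; ◇(□q → ¬p) there: d:T, e:F. ✗
e: no successors, so □◇(□q → ¬p) holds vacuously. ✓
g: no successors, so □◇(□q → ¬p) holds vacuously. ✓

{a, b, e, g}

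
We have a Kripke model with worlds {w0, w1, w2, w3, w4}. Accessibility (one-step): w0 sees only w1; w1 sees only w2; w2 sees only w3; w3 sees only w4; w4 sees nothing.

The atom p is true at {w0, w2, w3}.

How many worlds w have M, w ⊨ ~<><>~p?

w0: <><>~p is F. ✓
w1: <><>~p is F. ✓
w2: <><>~p is T. ✗
w3: <><>~p is F. ✓
w4: <><>~p is F. ✓
Satisfying worlds: {w0, w1, w3, w4}.

4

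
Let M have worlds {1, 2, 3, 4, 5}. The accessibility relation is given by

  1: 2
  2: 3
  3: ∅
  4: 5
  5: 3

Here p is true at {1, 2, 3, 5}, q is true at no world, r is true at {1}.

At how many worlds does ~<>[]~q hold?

1: <>[]~q is T. ✗
2: <>[]~q is T. ✗
3: <>[]~q is F. ✓
4: <>[]~q is T. ✗
5: <>[]~q is T. ✗
Satisfying worlds: {3}.

1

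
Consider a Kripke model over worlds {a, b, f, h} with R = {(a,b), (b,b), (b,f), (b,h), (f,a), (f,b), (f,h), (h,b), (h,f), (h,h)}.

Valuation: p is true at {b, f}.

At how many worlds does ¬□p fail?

a: □p is T. ✗
b: □p is F. ✓
f: □p is F. ✓
h: □p is F. ✓
Satisfying worlds: {b, f, h}.
So ¬□p fails at the other 1 world.

1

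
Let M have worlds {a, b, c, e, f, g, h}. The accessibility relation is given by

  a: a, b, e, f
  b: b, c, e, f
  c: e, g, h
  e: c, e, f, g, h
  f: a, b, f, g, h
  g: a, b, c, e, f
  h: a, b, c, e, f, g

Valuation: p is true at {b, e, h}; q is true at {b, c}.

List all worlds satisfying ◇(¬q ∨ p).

a: successors {a, b, e, f}; ¬q ∨ p there: a:T, b:T, e:T, f:T. ✓
b: successors {b, c, e, f}; ¬q ∨ p there: b:T, c:F, e:T, f:T. ✓
c: successors {e, g, h}; ¬q ∨ p there: e:T, g:T, h:T. ✓
e: successors {c, e, f, g, h}; ¬q ∨ p there: c:F, e:T, f:T, g:T, h:T. ✓
f: successors {a, b, f, g, h}; ¬q ∨ p there: a:T, b:T, f:T, g:T, h:T. ✓
g: successors {a, b, c, e, f}; ¬q ∨ p there: a:T, b:T, c:F, e:T, f:T. ✓
h: successors {a, b, c, e, f, g}; ¬q ∨ p there: a:T, b:T, c:F, e:T, f:T, g:T. ✓

{a, b, c, e, f, g, h}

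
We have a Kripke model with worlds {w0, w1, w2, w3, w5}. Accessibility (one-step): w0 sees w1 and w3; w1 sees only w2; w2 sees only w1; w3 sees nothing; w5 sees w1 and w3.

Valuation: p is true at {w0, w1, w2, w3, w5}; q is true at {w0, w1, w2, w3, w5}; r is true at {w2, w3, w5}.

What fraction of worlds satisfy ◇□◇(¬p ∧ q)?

w0: successors {w1, w3}; □◇(¬p ∧ q) there: w1:F, w3:T. ✓
w1: successors {w2}; □◇(¬p ∧ q) there: w2:F. ✗
w2: successors {w1}; □◇(¬p ∧ q) there: w1:F. ✗
w3: no successors, so ◇□◇(¬p ∧ q) fails. ✗
w5: successors {w1, w3}; □◇(¬p ∧ q) there: w1:F, w3:T. ✓
That's 2 of 5 worlds, so 2/5.

2/5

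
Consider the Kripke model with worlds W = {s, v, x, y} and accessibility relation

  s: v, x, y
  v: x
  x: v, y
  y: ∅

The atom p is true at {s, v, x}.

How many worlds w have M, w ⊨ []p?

2

s: successors {v, x, y}; p there: v:T, x:T, y:F. ✗
v: successors {x}; p there: x:T. ✓
x: successors {v, y}; p there: v:T, y:F. ✗
y: no successors, so []p holds vacuously. ✓
Satisfying worlds: {v, y}.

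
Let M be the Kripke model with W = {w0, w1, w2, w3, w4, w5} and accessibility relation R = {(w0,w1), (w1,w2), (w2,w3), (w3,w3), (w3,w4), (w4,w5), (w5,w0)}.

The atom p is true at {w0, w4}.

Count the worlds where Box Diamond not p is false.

1

w0: successors {w1}; Diamond not p there: w1:T. ✓
w1: successors {w2}; Diamond not p there: w2:T. ✓
w2: successors {w3}; Diamond not p there: w3:T. ✓
w3: successors {w3, w4}; Diamond not p there: w3:T, w4:T. ✓
w4: successors {w5}; Diamond not p there: w5:F. ✗
w5: successors {w0}; Diamond not p there: w0:T. ✓
Satisfying worlds: {w0, w1, w2, w3, w5}.
So Box Diamond not p fails at the other 1 world.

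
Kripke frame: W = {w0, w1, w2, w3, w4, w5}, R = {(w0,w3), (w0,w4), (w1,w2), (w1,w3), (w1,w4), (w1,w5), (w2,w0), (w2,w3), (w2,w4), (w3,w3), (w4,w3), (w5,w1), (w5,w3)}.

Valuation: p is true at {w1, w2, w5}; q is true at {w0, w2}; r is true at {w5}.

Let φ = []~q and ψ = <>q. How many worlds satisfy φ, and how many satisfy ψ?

For []~q:
w0: successors {w3, w4}; ~q there: w3:T, w4:T. ✓
w1: successors {w2, w3, w4, w5}; ~q there: w2:F, w3:T, w4:T, w5:T. ✗
w2: successors {w0, w3, w4}; ~q there: w0:F, w3:T, w4:T. ✗
w3: successors {w3}; ~q there: w3:T. ✓
w4: successors {w3}; ~q there: w3:T. ✓
w5: successors {w1, w3}; ~q there: w1:T, w3:T. ✓
— 4 worlds.
For <>q:
w0: successors {w3, w4}; q there: w3:F, w4:F. ✗
w1: successors {w2, w3, w4, w5}; q there: w2:T, w3:F, w4:F, w5:F. ✓
w2: successors {w0, w3, w4}; q there: w0:T, w3:F, w4:F. ✓
w3: successors {w3}; q there: w3:F. ✗
w4: successors {w3}; q there: w3:F. ✗
w5: successors {w1, w3}; q there: w1:F, w3:F. ✗
— 2 worlds.

4 and 2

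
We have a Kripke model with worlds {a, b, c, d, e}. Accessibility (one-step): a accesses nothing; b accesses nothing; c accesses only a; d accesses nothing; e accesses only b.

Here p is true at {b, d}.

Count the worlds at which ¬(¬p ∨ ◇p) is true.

2

a: ¬p ∨ ◇p is T. ✗
b: ¬p ∨ ◇p is F. ✓
c: ¬p ∨ ◇p is T. ✗
d: ¬p ∨ ◇p is F. ✓
e: ¬p ∨ ◇p is T. ✗
Satisfying worlds: {b, d}.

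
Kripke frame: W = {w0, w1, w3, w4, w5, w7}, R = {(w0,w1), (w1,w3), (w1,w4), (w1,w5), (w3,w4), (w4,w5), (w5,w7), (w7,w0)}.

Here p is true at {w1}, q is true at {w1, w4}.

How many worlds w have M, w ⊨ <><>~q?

5

w0: successors {w1}; <>~q there: w1:T. ✓
w1: successors {w3, w4, w5}; <>~q there: w3:F, w4:T, w5:T. ✓
w3: successors {w4}; <>~q there: w4:T. ✓
w4: successors {w5}; <>~q there: w5:T. ✓
w5: successors {w7}; <>~q there: w7:T. ✓
w7: successors {w0}; <>~q there: w0:F. ✗
Satisfying worlds: {w0, w1, w3, w4, w5}.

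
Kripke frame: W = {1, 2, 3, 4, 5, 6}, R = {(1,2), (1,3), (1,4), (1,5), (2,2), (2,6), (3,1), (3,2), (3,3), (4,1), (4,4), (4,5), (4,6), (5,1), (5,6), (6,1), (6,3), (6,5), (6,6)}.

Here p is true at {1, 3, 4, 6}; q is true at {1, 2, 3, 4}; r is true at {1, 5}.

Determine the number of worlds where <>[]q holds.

3

1: successors {2, 3, 4, 5}; []q there: 2:F, 3:T, 4:F, 5:F. ✓
2: successors {2, 6}; []q there: 2:F, 6:F. ✗
3: successors {1, 2, 3}; []q there: 1:F, 2:F, 3:T. ✓
4: successors {1, 4, 5, 6}; []q there: 1:F, 4:F, 5:F, 6:F. ✗
5: successors {1, 6}; []q there: 1:F, 6:F. ✗
6: successors {1, 3, 5, 6}; []q there: 1:F, 3:T, 5:F, 6:F. ✓
Satisfying worlds: {1, 3, 6}.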